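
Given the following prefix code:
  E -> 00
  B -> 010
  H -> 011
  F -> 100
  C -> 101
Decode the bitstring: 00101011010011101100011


Decoding step by step:
Bits 00 -> E
Bits 101 -> C
Bits 011 -> H
Bits 010 -> B
Bits 011 -> H
Bits 101 -> C
Bits 100 -> F
Bits 011 -> H


Decoded message: ECHBHCFH


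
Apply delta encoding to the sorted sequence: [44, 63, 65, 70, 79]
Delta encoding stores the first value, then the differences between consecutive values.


First value: 44
Deltas:
  63 - 44 = 19
  65 - 63 = 2
  70 - 65 = 5
  79 - 70 = 9


Delta encoded: [44, 19, 2, 5, 9]


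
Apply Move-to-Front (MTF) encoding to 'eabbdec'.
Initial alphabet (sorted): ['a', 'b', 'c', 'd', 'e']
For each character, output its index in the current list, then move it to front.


MTF encoding:
'e': index 4 in ['a', 'b', 'c', 'd', 'e'] -> ['e', 'a', 'b', 'c', 'd']
'a': index 1 in ['e', 'a', 'b', 'c', 'd'] -> ['a', 'e', 'b', 'c', 'd']
'b': index 2 in ['a', 'e', 'b', 'c', 'd'] -> ['b', 'a', 'e', 'c', 'd']
'b': index 0 in ['b', 'a', 'e', 'c', 'd'] -> ['b', 'a', 'e', 'c', 'd']
'd': index 4 in ['b', 'a', 'e', 'c', 'd'] -> ['d', 'b', 'a', 'e', 'c']
'e': index 3 in ['d', 'b', 'a', 'e', 'c'] -> ['e', 'd', 'b', 'a', 'c']
'c': index 4 in ['e', 'd', 'b', 'a', 'c'] -> ['c', 'e', 'd', 'b', 'a']


Output: [4, 1, 2, 0, 4, 3, 4]


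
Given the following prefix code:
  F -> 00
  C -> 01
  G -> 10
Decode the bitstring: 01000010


Decoding step by step:
Bits 01 -> C
Bits 00 -> F
Bits 00 -> F
Bits 10 -> G


Decoded message: CFFG


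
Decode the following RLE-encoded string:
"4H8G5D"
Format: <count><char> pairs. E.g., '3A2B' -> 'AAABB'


Expanding each <count><char> pair:
  4H -> 'HHHH'
  8G -> 'GGGGGGGG'
  5D -> 'DDDDD'

Decoded = HHHHGGGGGGGGDDDDD


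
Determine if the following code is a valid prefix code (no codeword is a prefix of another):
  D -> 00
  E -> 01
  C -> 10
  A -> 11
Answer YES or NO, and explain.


Checking each pair (does one codeword prefix another?):
  D='00' vs E='01': no prefix
  D='00' vs C='10': no prefix
  D='00' vs A='11': no prefix
  E='01' vs D='00': no prefix
  E='01' vs C='10': no prefix
  E='01' vs A='11': no prefix
  C='10' vs D='00': no prefix
  C='10' vs E='01': no prefix
  C='10' vs A='11': no prefix
  A='11' vs D='00': no prefix
  A='11' vs E='01': no prefix
  A='11' vs C='10': no prefix
No violation found over all pairs.

YES -- this is a valid prefix code. No codeword is a prefix of any other codeword.


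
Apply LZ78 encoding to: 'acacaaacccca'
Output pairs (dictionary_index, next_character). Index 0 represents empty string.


LZ78 encoding steps:
Dictionary: {0: ''}
Step 1: w='' (idx 0), next='a' -> output (0, 'a'), add 'a' as idx 1
Step 2: w='' (idx 0), next='c' -> output (0, 'c'), add 'c' as idx 2
Step 3: w='a' (idx 1), next='c' -> output (1, 'c'), add 'ac' as idx 3
Step 4: w='a' (idx 1), next='a' -> output (1, 'a'), add 'aa' as idx 4
Step 5: w='ac' (idx 3), next='c' -> output (3, 'c'), add 'acc' as idx 5
Step 6: w='c' (idx 2), next='c' -> output (2, 'c'), add 'cc' as idx 6
Step 7: w='a' (idx 1), end of input -> output (1, '')


Encoded: [(0, 'a'), (0, 'c'), (1, 'c'), (1, 'a'), (3, 'c'), (2, 'c'), (1, '')]


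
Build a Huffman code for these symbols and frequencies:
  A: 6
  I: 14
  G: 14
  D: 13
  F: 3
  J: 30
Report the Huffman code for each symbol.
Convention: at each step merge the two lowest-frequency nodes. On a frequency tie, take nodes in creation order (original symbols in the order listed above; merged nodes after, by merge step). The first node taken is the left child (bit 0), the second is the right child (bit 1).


Huffman tree construction:
Step 1: Merge F(3) + A(6) = 9
Step 2: Merge (F+A)(9) + D(13) = 22
Step 3: Merge I(14) + G(14) = 28
Step 4: Merge ((F+A)+D)(22) + (I+G)(28) = 50
Step 5: Merge J(30) + (((F+A)+D)+(I+G))(50) = 80
Read each symbol's code off the tree from the root (left child = 0, right child = 1).

Codes:
  A: 1001 (length 4)
  I: 110 (length 3)
  G: 111 (length 3)
  D: 101 (length 3)
  F: 1000 (length 4)
  J: 0 (length 1)
Average code length: 189/80 = 2.3625 bits/symbol


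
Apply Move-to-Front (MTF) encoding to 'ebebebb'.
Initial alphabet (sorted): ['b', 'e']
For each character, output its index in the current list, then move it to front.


MTF encoding:
'e': index 1 in ['b', 'e'] -> ['e', 'b']
'b': index 1 in ['e', 'b'] -> ['b', 'e']
'e': index 1 in ['b', 'e'] -> ['e', 'b']
'b': index 1 in ['e', 'b'] -> ['b', 'e']
'e': index 1 in ['b', 'e'] -> ['e', 'b']
'b': index 1 in ['e', 'b'] -> ['b', 'e']
'b': index 0 in ['b', 'e'] -> ['b', 'e']


Output: [1, 1, 1, 1, 1, 1, 0]


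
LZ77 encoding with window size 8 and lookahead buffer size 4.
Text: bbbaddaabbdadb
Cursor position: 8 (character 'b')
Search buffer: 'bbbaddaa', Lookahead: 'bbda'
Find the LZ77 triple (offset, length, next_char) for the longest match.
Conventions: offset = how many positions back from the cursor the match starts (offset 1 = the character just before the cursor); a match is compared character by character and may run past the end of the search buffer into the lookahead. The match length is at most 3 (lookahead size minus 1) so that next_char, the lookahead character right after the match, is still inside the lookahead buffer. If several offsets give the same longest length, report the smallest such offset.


Try each offset into the search buffer:
  offset=1 (pos 7, char 'a'): match length 0
  offset=2 (pos 6, char 'a'): match length 0
  offset=3 (pos 5, char 'd'): match length 0
  offset=4 (pos 4, char 'd'): match length 0
  offset=5 (pos 3, char 'a'): match length 0
  offset=6 (pos 2, char 'b'): match length 1
  offset=7 (pos 1, char 'b'): match length 2
  offset=8 (pos 0, char 'b'): match length 2
Longest match has length 2, found at offsets 7, 8; take the smallest, offset 7.
next_char = character at position 8 + 2 = 10 -> 'd'

Best match: offset=7, length=2 (matching 'bb' starting at position 1)
LZ77 triple: (7, 2, 'd')


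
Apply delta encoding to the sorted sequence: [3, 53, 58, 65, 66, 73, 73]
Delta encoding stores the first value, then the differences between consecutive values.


First value: 3
Deltas:
  53 - 3 = 50
  58 - 53 = 5
  65 - 58 = 7
  66 - 65 = 1
  73 - 66 = 7
  73 - 73 = 0


Delta encoded: [3, 50, 5, 7, 1, 7, 0]


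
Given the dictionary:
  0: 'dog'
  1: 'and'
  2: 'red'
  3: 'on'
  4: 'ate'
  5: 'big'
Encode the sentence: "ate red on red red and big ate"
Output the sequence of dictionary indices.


Look up each word in the dictionary:
  'ate' -> 4
  'red' -> 2
  'on' -> 3
  'red' -> 2
  'red' -> 2
  'and' -> 1
  'big' -> 5
  'ate' -> 4

Encoded: [4, 2, 3, 2, 2, 1, 5, 4]


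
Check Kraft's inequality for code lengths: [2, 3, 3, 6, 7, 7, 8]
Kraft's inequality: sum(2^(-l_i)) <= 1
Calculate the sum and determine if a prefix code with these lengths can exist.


Sum = 2^(-2) + 2^(-3) + 2^(-3) + 2^(-6) + 2^(-7) + 2^(-7) + 2^(-8)
    = 0.25 + 0.125 + 0.125 + 0.015625 + 0.0078125 + 0.0078125 + 0.00390625
    = 137/256 = 0.53515625
Since 0.53515625 <= 1, Kraft's inequality IS satisfied.
A prefix code with these lengths CAN exist.

Kraft sum = 0.53515625. Satisfied.


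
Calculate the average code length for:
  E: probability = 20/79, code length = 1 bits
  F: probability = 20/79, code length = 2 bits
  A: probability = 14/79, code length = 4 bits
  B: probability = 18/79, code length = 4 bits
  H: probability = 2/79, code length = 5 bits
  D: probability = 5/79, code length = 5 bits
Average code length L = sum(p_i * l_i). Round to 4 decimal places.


Weighted contributions p_i * l_i:
  E: (20/79) * 1 = 20/79
  F: (20/79) * 2 = 40/79
  A: (14/79) * 4 = 56/79
  B: (18/79) * 4 = 72/79
  H: (2/79) * 5 = 10/79
  D: (5/79) * 5 = 25/79
Sum = (20 + 40 + 56 + 72 + 10 + 25)/79 = 223/79

L = 223/79 = 2.8228 bits/symbol


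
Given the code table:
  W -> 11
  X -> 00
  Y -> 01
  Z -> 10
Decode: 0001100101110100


Decoding:
00 -> X
01 -> Y
10 -> Z
01 -> Y
01 -> Y
11 -> W
01 -> Y
00 -> X


Result: XYZYYWYX


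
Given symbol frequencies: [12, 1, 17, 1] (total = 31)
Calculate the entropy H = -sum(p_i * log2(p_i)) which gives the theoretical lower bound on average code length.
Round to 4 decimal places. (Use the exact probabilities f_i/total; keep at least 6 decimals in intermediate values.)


Per-symbol terms -p_i * log2(p_i) with p_i = f_i/31:
  p = 12/31 = 0.387097: log2(p) = -1.369234, -p*log2(p) = 0.530026
  p = 1/31 = 0.032258: log2(p) = -4.954196, -p*log2(p) = 0.159813
  p = 17/31 = 0.548387: log2(p) = -0.866733, -p*log2(p) = 0.475305
  p = 1/31 = 0.032258: log2(p) = -4.954196, -p*log2(p) = 0.159813
H = 0.530026 + 0.159813 + 0.475305 + 0.159813 = 1.324957

H = 1.325 bits/symbol


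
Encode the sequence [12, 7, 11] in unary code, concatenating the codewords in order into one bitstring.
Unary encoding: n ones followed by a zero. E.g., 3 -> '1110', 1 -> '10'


Encode each number as n ones followed by a terminating 0:
  12 -> 1111111111110 (13 bits)
  7 -> 11111110 (8 bits)
  11 -> 111111111110 (12 bits)
Total length = 13 + 8 + 12 = 33 bits.

Unary([12, 7, 11]) = 111111111111011111110111111111110 (33 bits)


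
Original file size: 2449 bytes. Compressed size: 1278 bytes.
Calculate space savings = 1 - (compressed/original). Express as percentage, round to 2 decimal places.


ratio = compressed/original = 1278/2449 = 0.521846
savings = 1 - ratio = 1 - 0.521846 = 0.478154
as a percentage: 0.478154 * 100 = 47.82%

Space savings = 1 - 1278/2449 = 47.82%


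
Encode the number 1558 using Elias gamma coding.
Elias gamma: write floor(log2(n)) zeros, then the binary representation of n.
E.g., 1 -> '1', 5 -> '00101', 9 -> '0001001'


num_bits = floor(log2(1558)) + 1 = 11
leading_zeros = num_bits - 1 = 10
binary(1558) = 11000010110

Elias gamma(1558) = '0000000000' + '11000010110' = 000000000011000010110 (21 bits)


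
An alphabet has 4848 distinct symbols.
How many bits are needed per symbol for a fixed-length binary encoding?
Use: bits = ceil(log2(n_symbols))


log2(4848) = 12.2432
Bracket: 2^12 = 4096 < 4848 <= 2^13 = 8192
So ceil(log2(4848)) = 13

bits = ceil(log2(4848)) = ceil(12.2432) = 13 bits


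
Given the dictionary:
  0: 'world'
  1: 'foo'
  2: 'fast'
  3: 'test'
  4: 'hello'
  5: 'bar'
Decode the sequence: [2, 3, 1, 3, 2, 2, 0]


Look up each index in the dictionary:
  2 -> 'fast'
  3 -> 'test'
  1 -> 'foo'
  3 -> 'test'
  2 -> 'fast'
  2 -> 'fast'
  0 -> 'world'

Decoded: "fast test foo test fast fast world"


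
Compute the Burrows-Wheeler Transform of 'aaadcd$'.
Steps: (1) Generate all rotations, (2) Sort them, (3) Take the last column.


Rotations (sorted):
  0: $aaadcd -> last char: d
  1: aaadcd$ -> last char: $
  2: aadcd$a -> last char: a
  3: adcd$aa -> last char: a
  4: cd$aaad -> last char: d
  5: d$aaadc -> last char: c
  6: dcd$aaa -> last char: a


BWT = d$aadca


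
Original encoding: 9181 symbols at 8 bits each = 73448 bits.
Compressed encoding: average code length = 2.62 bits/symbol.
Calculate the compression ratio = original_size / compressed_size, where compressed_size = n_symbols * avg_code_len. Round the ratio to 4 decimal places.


original_size = n_symbols * orig_bits = 9181 * 8 = 73448 bits
compressed_size = n_symbols * avg_code_len = 9181 * 2.62 = 24054.22 bits
ratio = original_size / compressed_size = 73448 / 24054.22 = 3.0534

Compression ratio = 3.0534


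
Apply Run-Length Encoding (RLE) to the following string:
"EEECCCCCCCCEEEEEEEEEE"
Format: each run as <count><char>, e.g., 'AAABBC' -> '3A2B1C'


Scanning runs left to right:
  i=0: run of 'E' x 3 -> '3E'
  i=3: run of 'C' x 8 -> '8C'
  i=11: run of 'E' x 10 -> '10E'

RLE = 3E8C10E


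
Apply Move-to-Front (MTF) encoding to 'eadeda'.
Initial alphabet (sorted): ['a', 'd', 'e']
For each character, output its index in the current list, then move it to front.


MTF encoding:
'e': index 2 in ['a', 'd', 'e'] -> ['e', 'a', 'd']
'a': index 1 in ['e', 'a', 'd'] -> ['a', 'e', 'd']
'd': index 2 in ['a', 'e', 'd'] -> ['d', 'a', 'e']
'e': index 2 in ['d', 'a', 'e'] -> ['e', 'd', 'a']
'd': index 1 in ['e', 'd', 'a'] -> ['d', 'e', 'a']
'a': index 2 in ['d', 'e', 'a'] -> ['a', 'd', 'e']


Output: [2, 1, 2, 2, 1, 2]


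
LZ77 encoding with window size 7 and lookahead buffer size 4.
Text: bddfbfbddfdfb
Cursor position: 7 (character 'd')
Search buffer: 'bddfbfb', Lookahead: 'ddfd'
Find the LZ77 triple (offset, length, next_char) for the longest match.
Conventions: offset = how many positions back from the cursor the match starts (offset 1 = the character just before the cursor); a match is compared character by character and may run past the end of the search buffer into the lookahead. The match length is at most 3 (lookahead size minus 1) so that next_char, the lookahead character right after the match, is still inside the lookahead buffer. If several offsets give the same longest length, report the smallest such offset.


Try each offset into the search buffer:
  offset=1 (pos 6, char 'b'): match length 0
  offset=2 (pos 5, char 'f'): match length 0
  offset=3 (pos 4, char 'b'): match length 0
  offset=4 (pos 3, char 'f'): match length 0
  offset=5 (pos 2, char 'd'): match length 1
  offset=6 (pos 1, char 'd'): match length 3
  offset=7 (pos 0, char 'b'): match length 0
Longest match has length 3 at offset 6.
next_char = character at position 7 + 3 = 10 -> 'd'

Best match: offset=6, length=3 (matching 'ddf' starting at position 1)
LZ77 triple: (6, 3, 'd')


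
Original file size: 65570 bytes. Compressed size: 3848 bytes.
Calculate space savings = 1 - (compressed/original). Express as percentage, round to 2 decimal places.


ratio = compressed/original = 3848/65570 = 0.058685
savings = 1 - ratio = 1 - 0.058685 = 0.941315
as a percentage: 0.941315 * 100 = 94.13%

Space savings = 1 - 3848/65570 = 94.13%


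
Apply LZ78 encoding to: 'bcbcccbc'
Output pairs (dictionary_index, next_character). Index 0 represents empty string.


LZ78 encoding steps:
Dictionary: {0: ''}
Step 1: w='' (idx 0), next='b' -> output (0, 'b'), add 'b' as idx 1
Step 2: w='' (idx 0), next='c' -> output (0, 'c'), add 'c' as idx 2
Step 3: w='b' (idx 1), next='c' -> output (1, 'c'), add 'bc' as idx 3
Step 4: w='c' (idx 2), next='c' -> output (2, 'c'), add 'cc' as idx 4
Step 5: w='bc' (idx 3), end of input -> output (3, '')


Encoded: [(0, 'b'), (0, 'c'), (1, 'c'), (2, 'c'), (3, '')]


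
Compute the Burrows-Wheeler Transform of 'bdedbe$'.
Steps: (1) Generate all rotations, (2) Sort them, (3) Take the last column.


Rotations (sorted):
  0: $bdedbe -> last char: e
  1: bdedbe$ -> last char: $
  2: be$bded -> last char: d
  3: dbe$bde -> last char: e
  4: dedbe$b -> last char: b
  5: e$bdedb -> last char: b
  6: edbe$bd -> last char: d


BWT = e$debbd


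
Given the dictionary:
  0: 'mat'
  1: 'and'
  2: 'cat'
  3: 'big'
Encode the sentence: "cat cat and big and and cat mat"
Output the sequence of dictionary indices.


Look up each word in the dictionary:
  'cat' -> 2
  'cat' -> 2
  'and' -> 1
  'big' -> 3
  'and' -> 1
  'and' -> 1
  'cat' -> 2
  'mat' -> 0

Encoded: [2, 2, 1, 3, 1, 1, 2, 0]


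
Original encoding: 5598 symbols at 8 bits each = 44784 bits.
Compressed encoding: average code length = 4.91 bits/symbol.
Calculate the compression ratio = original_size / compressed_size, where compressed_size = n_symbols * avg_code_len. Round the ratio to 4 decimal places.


original_size = n_symbols * orig_bits = 5598 * 8 = 44784 bits
compressed_size = n_symbols * avg_code_len = 5598 * 4.91 = 27486.18 bits
ratio = original_size / compressed_size = 44784 / 27486.18 = 1.6293

Compression ratio = 1.6293


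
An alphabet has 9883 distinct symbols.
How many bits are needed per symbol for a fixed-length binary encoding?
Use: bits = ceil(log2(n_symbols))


log2(9883) = 13.2707
Bracket: 2^13 = 8192 < 9883 <= 2^14 = 16384
So ceil(log2(9883)) = 14

bits = ceil(log2(9883)) = ceil(13.2707) = 14 bits


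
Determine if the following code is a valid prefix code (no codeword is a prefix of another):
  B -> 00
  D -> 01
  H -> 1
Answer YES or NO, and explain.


Checking each pair (does one codeword prefix another?):
  B='00' vs D='01': no prefix
  B='00' vs H='1': no prefix
  D='01' vs B='00': no prefix
  D='01' vs H='1': no prefix
  H='1' vs B='00': no prefix
  H='1' vs D='01': no prefix
No violation found over all pairs.

YES -- this is a valid prefix code. No codeword is a prefix of any other codeword.


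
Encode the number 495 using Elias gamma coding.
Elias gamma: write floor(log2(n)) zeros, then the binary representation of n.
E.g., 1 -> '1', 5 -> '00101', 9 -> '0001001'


num_bits = floor(log2(495)) + 1 = 9
leading_zeros = num_bits - 1 = 8
binary(495) = 111101111

Elias gamma(495) = '00000000' + '111101111' = 00000000111101111 (17 bits)


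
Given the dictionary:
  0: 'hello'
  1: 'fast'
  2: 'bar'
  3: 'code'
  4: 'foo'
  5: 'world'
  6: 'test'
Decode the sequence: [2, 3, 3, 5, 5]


Look up each index in the dictionary:
  2 -> 'bar'
  3 -> 'code'
  3 -> 'code'
  5 -> 'world'
  5 -> 'world'

Decoded: "bar code code world world"


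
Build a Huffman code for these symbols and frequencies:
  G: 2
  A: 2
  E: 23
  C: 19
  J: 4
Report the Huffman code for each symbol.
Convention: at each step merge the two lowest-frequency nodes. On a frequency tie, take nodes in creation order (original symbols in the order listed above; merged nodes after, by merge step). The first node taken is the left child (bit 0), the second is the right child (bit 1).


Huffman tree construction:
Step 1: Merge G(2) + A(2) = 4
Step 2: Merge J(4) + (G+A)(4) = 8
Step 3: Merge (J+(G+A))(8) + C(19) = 27
Step 4: Merge E(23) + ((J+(G+A))+C)(27) = 50
Read each symbol's code off the tree from the root (left child = 0, right child = 1).

Codes:
  G: 1010 (length 4)
  A: 1011 (length 4)
  E: 0 (length 1)
  C: 11 (length 2)
  J: 100 (length 3)
Average code length: 89/50 = 1.7800 bits/symbol


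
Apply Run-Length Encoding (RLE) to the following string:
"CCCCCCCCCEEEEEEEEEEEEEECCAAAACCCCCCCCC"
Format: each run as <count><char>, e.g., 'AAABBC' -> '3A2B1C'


Scanning runs left to right:
  i=0: run of 'C' x 9 -> '9C'
  i=9: run of 'E' x 14 -> '14E'
  i=23: run of 'C' x 2 -> '2C'
  i=25: run of 'A' x 4 -> '4A'
  i=29: run of 'C' x 9 -> '9C'

RLE = 9C14E2C4A9C


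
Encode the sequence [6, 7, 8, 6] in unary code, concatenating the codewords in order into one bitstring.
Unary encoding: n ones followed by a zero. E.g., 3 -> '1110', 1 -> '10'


Encode each number as n ones followed by a terminating 0:
  6 -> 1111110 (7 bits)
  7 -> 11111110 (8 bits)
  8 -> 111111110 (9 bits)
  6 -> 1111110 (7 bits)
Total length = 7 + 8 + 9 + 7 = 31 bits.

Unary([6, 7, 8, 6]) = 1111110111111101111111101111110 (31 bits)


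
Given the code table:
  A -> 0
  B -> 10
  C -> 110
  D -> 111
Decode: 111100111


Decoding:
111 -> D
10 -> B
0 -> A
111 -> D


Result: DBAD


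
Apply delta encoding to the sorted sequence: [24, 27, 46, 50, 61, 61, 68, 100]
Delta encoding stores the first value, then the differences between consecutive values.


First value: 24
Deltas:
  27 - 24 = 3
  46 - 27 = 19
  50 - 46 = 4
  61 - 50 = 11
  61 - 61 = 0
  68 - 61 = 7
  100 - 68 = 32


Delta encoded: [24, 3, 19, 4, 11, 0, 7, 32]


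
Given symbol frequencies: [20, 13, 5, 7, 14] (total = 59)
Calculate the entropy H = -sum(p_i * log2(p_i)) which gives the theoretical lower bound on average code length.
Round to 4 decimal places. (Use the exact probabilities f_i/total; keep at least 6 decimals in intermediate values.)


Per-symbol terms -p_i * log2(p_i) with p_i = f_i/59:
  p = 20/59 = 0.338983: log2(p) = -1.560715, -p*log2(p) = 0.529056
  p = 13/59 = 0.220339: log2(p) = -2.182203, -p*log2(p) = 0.480824
  p = 5/59 = 0.084746: log2(p) = -3.560715, -p*log2(p) = 0.301756
  p = 7/59 = 0.118644: log2(p) = -3.075288, -p*log2(p) = 0.364865
  p = 14/59 = 0.237288: log2(p) = -2.075288, -p*log2(p) = 0.492441
H = 0.529056 + 0.480824 + 0.301756 + 0.364865 + 0.492441 = 2.168942

H = 2.1689 bits/symbol


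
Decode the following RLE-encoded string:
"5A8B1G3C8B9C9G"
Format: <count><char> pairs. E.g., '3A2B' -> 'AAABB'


Expanding each <count><char> pair:
  5A -> 'AAAAA'
  8B -> 'BBBBBBBB'
  1G -> 'G'
  3C -> 'CCC'
  8B -> 'BBBBBBBB'
  9C -> 'CCCCCCCCC'
  9G -> 'GGGGGGGGG'

Decoded = AAAAABBBBBBBBGCCCBBBBBBBBCCCCCCCCCGGGGGGGGG


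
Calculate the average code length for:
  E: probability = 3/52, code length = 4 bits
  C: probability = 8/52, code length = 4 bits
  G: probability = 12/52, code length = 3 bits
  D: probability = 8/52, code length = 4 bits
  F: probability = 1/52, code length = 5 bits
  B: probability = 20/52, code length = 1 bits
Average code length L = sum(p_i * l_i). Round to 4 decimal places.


Weighted contributions p_i * l_i:
  E: (3/52) * 4 = 12/52
  C: (8/52) * 4 = 32/52
  G: (12/52) * 3 = 36/52
  D: (8/52) * 4 = 32/52
  F: (1/52) * 5 = 5/52
  B: (20/52) * 1 = 20/52
Sum = (12 + 32 + 36 + 32 + 5 + 20)/52 = 137/52

L = 137/52 = 2.6346 bits/symbol


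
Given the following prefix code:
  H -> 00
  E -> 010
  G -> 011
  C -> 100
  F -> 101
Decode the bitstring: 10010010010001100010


Decoding step by step:
Bits 100 -> C
Bits 100 -> C
Bits 100 -> C
Bits 100 -> C
Bits 011 -> G
Bits 00 -> H
Bits 010 -> E


Decoded message: CCCCGHE


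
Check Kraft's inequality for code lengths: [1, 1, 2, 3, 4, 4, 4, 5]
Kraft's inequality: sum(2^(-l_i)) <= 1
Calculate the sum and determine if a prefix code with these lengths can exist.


Sum = 2^(-1) + 2^(-1) + 2^(-2) + 2^(-3) + 2^(-4) + 2^(-4) + 2^(-4) + 2^(-5)
    = 0.5 + 0.5 + 0.25 + 0.125 + 0.0625 + 0.0625 + 0.0625 + 0.03125
    = 51/32 = 1.59375
Since 1.59375 > 1, Kraft's inequality is NOT satisfied.
A prefix code with these lengths CANNOT exist.

Kraft sum = 1.59375. Not satisfied.


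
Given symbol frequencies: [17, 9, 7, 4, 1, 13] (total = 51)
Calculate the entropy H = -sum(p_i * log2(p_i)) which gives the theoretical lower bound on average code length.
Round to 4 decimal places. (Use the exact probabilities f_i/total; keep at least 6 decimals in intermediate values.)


Per-symbol terms -p_i * log2(p_i) with p_i = f_i/51:
  p = 17/51 = 0.333333: log2(p) = -1.584963, -p*log2(p) = 0.528321
  p = 9/51 = 0.176471: log2(p) = -2.502500, -p*log2(p) = 0.441618
  p = 7/51 = 0.137255: log2(p) = -2.865070, -p*log2(p) = 0.393245
  p = 4/51 = 0.078431: log2(p) = -3.672425, -p*log2(p) = 0.288033
  p = 1/51 = 0.019608: log2(p) = -5.672425, -p*log2(p) = 0.111224
  p = 13/51 = 0.254902: log2(p) = -1.971986, -p*log2(p) = 0.502663
H = 0.528321 + 0.441618 + 0.393245 + 0.288033 + 0.111224 + 0.502663 = 2.265104

H = 2.2651 bits/symbol


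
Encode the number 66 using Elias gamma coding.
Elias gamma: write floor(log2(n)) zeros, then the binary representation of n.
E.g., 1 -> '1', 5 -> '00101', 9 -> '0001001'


num_bits = floor(log2(66)) + 1 = 7
leading_zeros = num_bits - 1 = 6
binary(66) = 1000010

Elias gamma(66) = '000000' + '1000010' = 0000001000010 (13 bits)


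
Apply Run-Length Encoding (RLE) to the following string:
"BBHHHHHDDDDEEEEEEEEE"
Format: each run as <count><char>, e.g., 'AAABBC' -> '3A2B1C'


Scanning runs left to right:
  i=0: run of 'B' x 2 -> '2B'
  i=2: run of 'H' x 5 -> '5H'
  i=7: run of 'D' x 4 -> '4D'
  i=11: run of 'E' x 9 -> '9E'

RLE = 2B5H4D9E


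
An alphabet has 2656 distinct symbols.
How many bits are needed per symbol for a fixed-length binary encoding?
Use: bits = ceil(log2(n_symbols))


log2(2656) = 11.375
Bracket: 2^11 = 2048 < 2656 <= 2^12 = 4096
So ceil(log2(2656)) = 12

bits = ceil(log2(2656)) = ceil(11.375) = 12 bits


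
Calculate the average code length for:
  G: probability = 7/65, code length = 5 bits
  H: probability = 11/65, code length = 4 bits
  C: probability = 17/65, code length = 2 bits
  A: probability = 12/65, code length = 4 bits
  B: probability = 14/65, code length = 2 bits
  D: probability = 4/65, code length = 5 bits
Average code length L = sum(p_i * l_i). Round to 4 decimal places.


Weighted contributions p_i * l_i:
  G: (7/65) * 5 = 35/65
  H: (11/65) * 4 = 44/65
  C: (17/65) * 2 = 34/65
  A: (12/65) * 4 = 48/65
  B: (14/65) * 2 = 28/65
  D: (4/65) * 5 = 20/65
Sum = (35 + 44 + 34 + 48 + 28 + 20)/65 = 209/65

L = 209/65 = 3.2154 bits/symbol


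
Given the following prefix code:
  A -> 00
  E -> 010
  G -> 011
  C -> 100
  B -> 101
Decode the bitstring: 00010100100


Decoding step by step:
Bits 00 -> A
Bits 010 -> E
Bits 100 -> C
Bits 100 -> C


Decoded message: AECC


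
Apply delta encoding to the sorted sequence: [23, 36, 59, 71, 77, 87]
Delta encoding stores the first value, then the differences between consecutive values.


First value: 23
Deltas:
  36 - 23 = 13
  59 - 36 = 23
  71 - 59 = 12
  77 - 71 = 6
  87 - 77 = 10


Delta encoded: [23, 13, 23, 12, 6, 10]


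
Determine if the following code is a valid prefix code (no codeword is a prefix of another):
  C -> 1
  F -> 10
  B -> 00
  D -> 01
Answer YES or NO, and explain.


Checking each pair (does one codeword prefix another?):
  C='1' vs F='10': prefix -- VIOLATION

NO -- this is NOT a valid prefix code. C (1) is a prefix of F (10).


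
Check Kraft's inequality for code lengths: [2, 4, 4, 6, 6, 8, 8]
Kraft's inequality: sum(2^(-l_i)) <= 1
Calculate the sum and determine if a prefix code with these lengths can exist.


Sum = 2^(-2) + 2^(-4) + 2^(-4) + 2^(-6) + 2^(-6) + 2^(-8) + 2^(-8)
    = 0.25 + 0.0625 + 0.0625 + 0.015625 + 0.015625 + 0.00390625 + 0.00390625
    = 106/256 = 0.4140625
Since 0.4140625 <= 1, Kraft's inequality IS satisfied.
A prefix code with these lengths CAN exist.

Kraft sum = 0.4140625. Satisfied.


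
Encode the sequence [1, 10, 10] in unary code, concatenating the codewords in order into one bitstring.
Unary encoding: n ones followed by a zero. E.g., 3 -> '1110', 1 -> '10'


Encode each number as n ones followed by a terminating 0:
  1 -> 10 (2 bits)
  10 -> 11111111110 (11 bits)
  10 -> 11111111110 (11 bits)
Total length = 2 + 11 + 11 = 24 bits.

Unary([1, 10, 10]) = 101111111111011111111110 (24 bits)


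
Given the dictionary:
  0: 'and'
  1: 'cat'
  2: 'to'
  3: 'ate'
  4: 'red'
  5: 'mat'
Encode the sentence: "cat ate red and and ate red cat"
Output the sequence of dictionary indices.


Look up each word in the dictionary:
  'cat' -> 1
  'ate' -> 3
  'red' -> 4
  'and' -> 0
  'and' -> 0
  'ate' -> 3
  'red' -> 4
  'cat' -> 1

Encoded: [1, 3, 4, 0, 0, 3, 4, 1]


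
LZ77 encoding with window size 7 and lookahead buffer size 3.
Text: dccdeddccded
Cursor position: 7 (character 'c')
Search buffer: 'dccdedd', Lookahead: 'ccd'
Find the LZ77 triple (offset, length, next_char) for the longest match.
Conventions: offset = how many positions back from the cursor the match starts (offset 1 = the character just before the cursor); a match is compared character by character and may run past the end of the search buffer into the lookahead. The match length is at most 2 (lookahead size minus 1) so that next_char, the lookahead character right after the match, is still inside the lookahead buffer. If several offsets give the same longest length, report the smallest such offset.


Try each offset into the search buffer:
  offset=1 (pos 6, char 'd'): match length 0
  offset=2 (pos 5, char 'd'): match length 0
  offset=3 (pos 4, char 'e'): match length 0
  offset=4 (pos 3, char 'd'): match length 0
  offset=5 (pos 2, char 'c'): match length 1
  offset=6 (pos 1, char 'c'): match length 2
  offset=7 (pos 0, char 'd'): match length 0
Longest match has length 2 at offset 6.
next_char = character at position 7 + 2 = 9 -> 'd'

Best match: offset=6, length=2 (matching 'cc' starting at position 1)
LZ77 triple: (6, 2, 'd')


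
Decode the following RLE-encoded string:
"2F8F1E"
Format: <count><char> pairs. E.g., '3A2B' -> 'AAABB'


Expanding each <count><char> pair:
  2F -> 'FF'
  8F -> 'FFFFFFFF'
  1E -> 'E'

Decoded = FFFFFFFFFFE


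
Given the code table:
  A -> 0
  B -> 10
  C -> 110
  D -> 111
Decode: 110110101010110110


Decoding:
110 -> C
110 -> C
10 -> B
10 -> B
10 -> B
110 -> C
110 -> C


Result: CCBBBCC


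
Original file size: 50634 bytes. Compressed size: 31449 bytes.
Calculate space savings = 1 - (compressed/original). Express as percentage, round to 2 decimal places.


ratio = compressed/original = 31449/50634 = 0.621104
savings = 1 - ratio = 1 - 0.621104 = 0.378896
as a percentage: 0.378896 * 100 = 37.89%

Space savings = 1 - 31449/50634 = 37.89%


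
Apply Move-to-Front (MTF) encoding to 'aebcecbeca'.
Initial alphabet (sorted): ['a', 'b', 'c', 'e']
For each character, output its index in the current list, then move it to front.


MTF encoding:
'a': index 0 in ['a', 'b', 'c', 'e'] -> ['a', 'b', 'c', 'e']
'e': index 3 in ['a', 'b', 'c', 'e'] -> ['e', 'a', 'b', 'c']
'b': index 2 in ['e', 'a', 'b', 'c'] -> ['b', 'e', 'a', 'c']
'c': index 3 in ['b', 'e', 'a', 'c'] -> ['c', 'b', 'e', 'a']
'e': index 2 in ['c', 'b', 'e', 'a'] -> ['e', 'c', 'b', 'a']
'c': index 1 in ['e', 'c', 'b', 'a'] -> ['c', 'e', 'b', 'a']
'b': index 2 in ['c', 'e', 'b', 'a'] -> ['b', 'c', 'e', 'a']
'e': index 2 in ['b', 'c', 'e', 'a'] -> ['e', 'b', 'c', 'a']
'c': index 2 in ['e', 'b', 'c', 'a'] -> ['c', 'e', 'b', 'a']
'a': index 3 in ['c', 'e', 'b', 'a'] -> ['a', 'c', 'e', 'b']


Output: [0, 3, 2, 3, 2, 1, 2, 2, 2, 3]


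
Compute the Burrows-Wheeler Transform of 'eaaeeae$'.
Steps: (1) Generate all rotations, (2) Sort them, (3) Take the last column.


Rotations (sorted):
  0: $eaaeeae -> last char: e
  1: aaeeae$e -> last char: e
  2: ae$eaaee -> last char: e
  3: aeeae$ea -> last char: a
  4: e$eaaeea -> last char: a
  5: eaaeeae$ -> last char: $
  6: eae$eaae -> last char: e
  7: eeae$eaa -> last char: a


BWT = eeeaa$ea


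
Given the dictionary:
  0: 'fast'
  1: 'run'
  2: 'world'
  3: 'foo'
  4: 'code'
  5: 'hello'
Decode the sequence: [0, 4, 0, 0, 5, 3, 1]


Look up each index in the dictionary:
  0 -> 'fast'
  4 -> 'code'
  0 -> 'fast'
  0 -> 'fast'
  5 -> 'hello'
  3 -> 'foo'
  1 -> 'run'

Decoded: "fast code fast fast hello foo run"


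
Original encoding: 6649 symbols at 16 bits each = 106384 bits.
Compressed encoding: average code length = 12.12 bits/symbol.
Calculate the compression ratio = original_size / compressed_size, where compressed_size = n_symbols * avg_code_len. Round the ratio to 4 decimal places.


original_size = n_symbols * orig_bits = 6649 * 16 = 106384 bits
compressed_size = n_symbols * avg_code_len = 6649 * 12.12 = 80585.88 bits
ratio = original_size / compressed_size = 106384 / 80585.88 = 1.3201

Compression ratio = 1.3201


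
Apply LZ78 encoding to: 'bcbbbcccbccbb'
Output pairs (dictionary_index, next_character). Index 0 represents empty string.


LZ78 encoding steps:
Dictionary: {0: ''}
Step 1: w='' (idx 0), next='b' -> output (0, 'b'), add 'b' as idx 1
Step 2: w='' (idx 0), next='c' -> output (0, 'c'), add 'c' as idx 2
Step 3: w='b' (idx 1), next='b' -> output (1, 'b'), add 'bb' as idx 3
Step 4: w='b' (idx 1), next='c' -> output (1, 'c'), add 'bc' as idx 4
Step 5: w='c' (idx 2), next='c' -> output (2, 'c'), add 'cc' as idx 5
Step 6: w='bc' (idx 4), next='c' -> output (4, 'c'), add 'bcc' as idx 6
Step 7: w='bb' (idx 3), end of input -> output (3, '')


Encoded: [(0, 'b'), (0, 'c'), (1, 'b'), (1, 'c'), (2, 'c'), (4, 'c'), (3, '')]


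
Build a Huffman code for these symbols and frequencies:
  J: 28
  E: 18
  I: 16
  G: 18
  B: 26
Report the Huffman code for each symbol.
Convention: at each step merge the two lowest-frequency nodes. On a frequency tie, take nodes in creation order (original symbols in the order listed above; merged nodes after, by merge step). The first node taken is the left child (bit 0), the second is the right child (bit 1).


Huffman tree construction:
Step 1: Merge I(16) + E(18) = 34
Step 2: Merge G(18) + B(26) = 44
Step 3: Merge J(28) + (I+E)(34) = 62
Step 4: Merge (G+B)(44) + (J+(I+E))(62) = 106
Read each symbol's code off the tree from the root (left child = 0, right child = 1).

Codes:
  J: 10 (length 2)
  E: 111 (length 3)
  I: 110 (length 3)
  G: 00 (length 2)
  B: 01 (length 2)
Average code length: 246/106 = 2.3208 bits/symbol


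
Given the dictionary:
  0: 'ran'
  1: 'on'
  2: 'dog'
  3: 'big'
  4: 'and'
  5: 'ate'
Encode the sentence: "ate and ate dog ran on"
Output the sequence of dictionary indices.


Look up each word in the dictionary:
  'ate' -> 5
  'and' -> 4
  'ate' -> 5
  'dog' -> 2
  'ran' -> 0
  'on' -> 1

Encoded: [5, 4, 5, 2, 0, 1]


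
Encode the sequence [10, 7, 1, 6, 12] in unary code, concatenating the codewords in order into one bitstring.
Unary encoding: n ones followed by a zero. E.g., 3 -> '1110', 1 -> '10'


Encode each number as n ones followed by a terminating 0:
  10 -> 11111111110 (11 bits)
  7 -> 11111110 (8 bits)
  1 -> 10 (2 bits)
  6 -> 1111110 (7 bits)
  12 -> 1111111111110 (13 bits)
Total length = 11 + 8 + 2 + 7 + 13 = 41 bits.

Unary([10, 7, 1, 6, 12]) = 11111111110111111101011111101111111111110 (41 bits)


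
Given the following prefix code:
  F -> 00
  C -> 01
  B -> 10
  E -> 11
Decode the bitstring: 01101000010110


Decoding step by step:
Bits 01 -> C
Bits 10 -> B
Bits 10 -> B
Bits 00 -> F
Bits 01 -> C
Bits 01 -> C
Bits 10 -> B


Decoded message: CBBFCCB


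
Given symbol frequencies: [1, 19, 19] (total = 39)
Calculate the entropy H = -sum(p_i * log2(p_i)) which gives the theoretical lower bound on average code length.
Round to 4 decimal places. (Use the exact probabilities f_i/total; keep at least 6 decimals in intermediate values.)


Per-symbol terms -p_i * log2(p_i) with p_i = f_i/39:
  p = 1/39 = 0.025641: log2(p) = -5.285402, -p*log2(p) = 0.135523
  p = 19/39 = 0.487179: log2(p) = -1.037475, -p*log2(p) = 0.505436
  p = 19/39 = 0.487179: log2(p) = -1.037475, -p*log2(p) = 0.505436
H = 0.135523 + 0.505436 + 0.505436 = 1.146395

H = 1.1464 bits/symbol


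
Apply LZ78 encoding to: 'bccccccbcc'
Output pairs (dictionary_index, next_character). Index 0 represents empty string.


LZ78 encoding steps:
Dictionary: {0: ''}
Step 1: w='' (idx 0), next='b' -> output (0, 'b'), add 'b' as idx 1
Step 2: w='' (idx 0), next='c' -> output (0, 'c'), add 'c' as idx 2
Step 3: w='c' (idx 2), next='c' -> output (2, 'c'), add 'cc' as idx 3
Step 4: w='cc' (idx 3), next='c' -> output (3, 'c'), add 'ccc' as idx 4
Step 5: w='b' (idx 1), next='c' -> output (1, 'c'), add 'bc' as idx 5
Step 6: w='c' (idx 2), end of input -> output (2, '')


Encoded: [(0, 'b'), (0, 'c'), (2, 'c'), (3, 'c'), (1, 'c'), (2, '')]


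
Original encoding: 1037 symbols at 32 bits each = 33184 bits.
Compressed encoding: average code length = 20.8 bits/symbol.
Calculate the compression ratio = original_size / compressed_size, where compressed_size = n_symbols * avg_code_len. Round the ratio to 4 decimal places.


original_size = n_symbols * orig_bits = 1037 * 32 = 33184 bits
compressed_size = n_symbols * avg_code_len = 1037 * 20.8 = 21569.6 bits
ratio = original_size / compressed_size = 33184 / 21569.6 = 1.5385

Compression ratio = 1.5385


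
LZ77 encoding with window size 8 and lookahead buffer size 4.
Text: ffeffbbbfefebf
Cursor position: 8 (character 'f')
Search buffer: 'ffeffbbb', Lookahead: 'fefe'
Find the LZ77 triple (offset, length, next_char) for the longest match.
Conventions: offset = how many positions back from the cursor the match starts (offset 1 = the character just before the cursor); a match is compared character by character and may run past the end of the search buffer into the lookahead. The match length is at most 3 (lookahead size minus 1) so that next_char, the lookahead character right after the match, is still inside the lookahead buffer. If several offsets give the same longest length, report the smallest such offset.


Try each offset into the search buffer:
  offset=1 (pos 7, char 'b'): match length 0
  offset=2 (pos 6, char 'b'): match length 0
  offset=3 (pos 5, char 'b'): match length 0
  offset=4 (pos 4, char 'f'): match length 1
  offset=5 (pos 3, char 'f'): match length 1
  offset=6 (pos 2, char 'e'): match length 0
  offset=7 (pos 1, char 'f'): match length 3
  offset=8 (pos 0, char 'f'): match length 1
Longest match has length 3 at offset 7.
next_char = character at position 8 + 3 = 11 -> 'e'

Best match: offset=7, length=3 (matching 'fef' starting at position 1)
LZ77 triple: (7, 3, 'e')


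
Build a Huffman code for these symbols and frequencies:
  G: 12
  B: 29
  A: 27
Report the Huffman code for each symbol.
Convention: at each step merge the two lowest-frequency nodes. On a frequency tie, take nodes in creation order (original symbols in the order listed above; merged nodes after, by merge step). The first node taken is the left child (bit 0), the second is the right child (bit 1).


Huffman tree construction:
Step 1: Merge G(12) + A(27) = 39
Step 2: Merge B(29) + (G+A)(39) = 68
Read each symbol's code off the tree from the root (left child = 0, right child = 1).

Codes:
  G: 10 (length 2)
  B: 0 (length 1)
  A: 11 (length 2)
Average code length: 107/68 = 1.5735 bits/symbol


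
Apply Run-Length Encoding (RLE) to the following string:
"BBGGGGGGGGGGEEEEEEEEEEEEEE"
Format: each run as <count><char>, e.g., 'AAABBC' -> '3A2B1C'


Scanning runs left to right:
  i=0: run of 'B' x 2 -> '2B'
  i=2: run of 'G' x 10 -> '10G'
  i=12: run of 'E' x 14 -> '14E'

RLE = 2B10G14E


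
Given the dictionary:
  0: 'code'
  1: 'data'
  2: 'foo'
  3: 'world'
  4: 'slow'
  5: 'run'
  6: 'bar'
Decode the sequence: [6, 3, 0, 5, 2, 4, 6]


Look up each index in the dictionary:
  6 -> 'bar'
  3 -> 'world'
  0 -> 'code'
  5 -> 'run'
  2 -> 'foo'
  4 -> 'slow'
  6 -> 'bar'

Decoded: "bar world code run foo slow bar"


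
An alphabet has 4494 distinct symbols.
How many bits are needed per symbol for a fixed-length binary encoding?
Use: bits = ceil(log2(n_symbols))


log2(4494) = 12.1338
Bracket: 2^12 = 4096 < 4494 <= 2^13 = 8192
So ceil(log2(4494)) = 13

bits = ceil(log2(4494)) = ceil(12.1338) = 13 bits


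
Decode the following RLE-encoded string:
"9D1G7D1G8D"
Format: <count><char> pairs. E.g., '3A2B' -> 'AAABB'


Expanding each <count><char> pair:
  9D -> 'DDDDDDDDD'
  1G -> 'G'
  7D -> 'DDDDDDD'
  1G -> 'G'
  8D -> 'DDDDDDDD'

Decoded = DDDDDDDDDGDDDDDDDGDDDDDDDD


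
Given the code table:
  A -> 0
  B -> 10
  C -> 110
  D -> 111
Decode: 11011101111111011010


Decoding:
110 -> C
111 -> D
0 -> A
111 -> D
111 -> D
10 -> B
110 -> C
10 -> B


Result: CDADDBCB


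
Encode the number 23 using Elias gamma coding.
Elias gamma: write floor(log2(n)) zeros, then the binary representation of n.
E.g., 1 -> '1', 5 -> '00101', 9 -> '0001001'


num_bits = floor(log2(23)) + 1 = 5
leading_zeros = num_bits - 1 = 4
binary(23) = 10111

Elias gamma(23) = '0000' + '10111' = 000010111 (9 bits)


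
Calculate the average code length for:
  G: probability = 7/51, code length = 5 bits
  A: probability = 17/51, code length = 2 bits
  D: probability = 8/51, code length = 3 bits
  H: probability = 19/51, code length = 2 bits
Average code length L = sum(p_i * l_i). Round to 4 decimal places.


Weighted contributions p_i * l_i:
  G: (7/51) * 5 = 35/51
  A: (17/51) * 2 = 34/51
  D: (8/51) * 3 = 24/51
  H: (19/51) * 2 = 38/51
Sum = (35 + 34 + 24 + 38)/51 = 131/51

L = 131/51 = 2.5686 bits/symbol


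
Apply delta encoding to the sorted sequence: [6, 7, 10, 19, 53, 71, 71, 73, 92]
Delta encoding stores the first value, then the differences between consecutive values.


First value: 6
Deltas:
  7 - 6 = 1
  10 - 7 = 3
  19 - 10 = 9
  53 - 19 = 34
  71 - 53 = 18
  71 - 71 = 0
  73 - 71 = 2
  92 - 73 = 19


Delta encoded: [6, 1, 3, 9, 34, 18, 0, 2, 19]


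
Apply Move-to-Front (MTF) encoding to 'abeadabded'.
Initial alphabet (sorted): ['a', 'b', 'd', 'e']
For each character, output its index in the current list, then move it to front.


MTF encoding:
'a': index 0 in ['a', 'b', 'd', 'e'] -> ['a', 'b', 'd', 'e']
'b': index 1 in ['a', 'b', 'd', 'e'] -> ['b', 'a', 'd', 'e']
'e': index 3 in ['b', 'a', 'd', 'e'] -> ['e', 'b', 'a', 'd']
'a': index 2 in ['e', 'b', 'a', 'd'] -> ['a', 'e', 'b', 'd']
'd': index 3 in ['a', 'e', 'b', 'd'] -> ['d', 'a', 'e', 'b']
'a': index 1 in ['d', 'a', 'e', 'b'] -> ['a', 'd', 'e', 'b']
'b': index 3 in ['a', 'd', 'e', 'b'] -> ['b', 'a', 'd', 'e']
'd': index 2 in ['b', 'a', 'd', 'e'] -> ['d', 'b', 'a', 'e']
'e': index 3 in ['d', 'b', 'a', 'e'] -> ['e', 'd', 'b', 'a']
'd': index 1 in ['e', 'd', 'b', 'a'] -> ['d', 'e', 'b', 'a']


Output: [0, 1, 3, 2, 3, 1, 3, 2, 3, 1]
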